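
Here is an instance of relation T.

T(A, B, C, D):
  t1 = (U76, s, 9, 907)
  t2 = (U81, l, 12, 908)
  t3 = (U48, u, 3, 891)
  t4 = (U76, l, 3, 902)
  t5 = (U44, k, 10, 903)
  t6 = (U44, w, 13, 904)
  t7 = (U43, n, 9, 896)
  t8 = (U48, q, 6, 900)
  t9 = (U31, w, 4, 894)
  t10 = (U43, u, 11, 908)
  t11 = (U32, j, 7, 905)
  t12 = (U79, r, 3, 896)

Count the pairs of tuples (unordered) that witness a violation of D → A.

D=908: violating pairs (2,10) — 1 pair.
D=896: violating pairs (7,12) — 1 pair.

2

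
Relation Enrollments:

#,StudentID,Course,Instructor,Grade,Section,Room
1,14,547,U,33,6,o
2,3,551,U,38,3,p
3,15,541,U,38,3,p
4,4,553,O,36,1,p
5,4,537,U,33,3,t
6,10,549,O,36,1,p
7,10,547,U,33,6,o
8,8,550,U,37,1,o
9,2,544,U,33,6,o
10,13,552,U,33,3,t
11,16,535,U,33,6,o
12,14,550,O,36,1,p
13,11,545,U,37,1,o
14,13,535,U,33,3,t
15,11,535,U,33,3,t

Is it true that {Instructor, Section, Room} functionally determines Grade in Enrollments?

Yes

(Instructor=U, Section=6, Room=o): rows 1, 7, 9, 11 → Grade = 33, 33, 33, 33 ✓
(Instructor=U, Section=3, Room=p): rows 2, 3 → Grade = 38, 38 ✓
(Instructor=O, Section=1, Room=p): rows 4, 6, 12 → Grade = 36, 36, 36 ✓
(Instructor=U, Section=3, Room=t): rows 5, 10, 14, 15 → Grade = 33, 33, 33, 33 ✓
(Instructor=U, Section=1, Room=o): rows 8, 13 → Grade = 37, 37 ✓
Every {Instructor, Section, Room} value is associated with a single Grade value, so {Instructor, Section, Room} -> Grade holds.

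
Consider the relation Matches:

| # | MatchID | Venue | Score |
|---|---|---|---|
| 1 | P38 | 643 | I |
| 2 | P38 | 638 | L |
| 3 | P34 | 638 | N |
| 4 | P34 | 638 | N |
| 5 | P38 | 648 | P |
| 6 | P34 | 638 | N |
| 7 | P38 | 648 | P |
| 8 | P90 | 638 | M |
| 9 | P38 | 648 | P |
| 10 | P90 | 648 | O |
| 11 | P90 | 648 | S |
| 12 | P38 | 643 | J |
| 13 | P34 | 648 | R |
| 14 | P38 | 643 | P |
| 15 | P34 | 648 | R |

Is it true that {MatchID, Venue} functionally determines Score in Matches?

(MatchID=P38, Venue=643): rows 1, 12, 14 → Score takes values {I, J, P} — violation
(MatchID=P38, Venue=638): row 2 → Score = L ✓
(MatchID=P34, Venue=638): rows 3, 4, 6 → Score = N, N, N ✓
(MatchID=P38, Venue=648): rows 5, 7, 9 → Score = P, P, P ✓
(MatchID=P90, Venue=638): row 8 → Score = M ✓
(MatchID=P90, Venue=648): rows 10, 11 → Score takes values {O, S} — violation
(MatchID=P34, Venue=648): rows 13, 15 → Score = R, R ✓
Two rows agree on {MatchID, Venue} but differ on Score, so {MatchID, Venue} -> Score does not hold.

No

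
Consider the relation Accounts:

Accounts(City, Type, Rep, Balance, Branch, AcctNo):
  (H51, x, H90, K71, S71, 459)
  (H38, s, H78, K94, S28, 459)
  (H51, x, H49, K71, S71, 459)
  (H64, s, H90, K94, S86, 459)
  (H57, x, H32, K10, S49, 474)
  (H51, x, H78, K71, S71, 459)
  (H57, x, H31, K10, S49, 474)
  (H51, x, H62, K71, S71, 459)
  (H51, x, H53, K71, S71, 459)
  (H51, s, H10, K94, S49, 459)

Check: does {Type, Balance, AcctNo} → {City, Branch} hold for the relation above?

No

(Type=x, Balance=K71, AcctNo=459): 5 rows → {City,Branch} = (H51, S71), (H51, S71), (H51, S71), (H51, S71), (H51, S71) ✓
(Type=s, Balance=K94, AcctNo=459): 3 rows → {City,Branch} takes values {(H38, S28), (H64, S86), (H51, S49)} — violation
(Type=x, Balance=K10, AcctNo=474): 2 rows → {City,Branch} = (H57, S49), (H57, S49) ✓
Two rows agree on {Type, Balance, AcctNo} but differ on {City, Branch}, so {Type, Balance, AcctNo} → {City, Branch} does not hold.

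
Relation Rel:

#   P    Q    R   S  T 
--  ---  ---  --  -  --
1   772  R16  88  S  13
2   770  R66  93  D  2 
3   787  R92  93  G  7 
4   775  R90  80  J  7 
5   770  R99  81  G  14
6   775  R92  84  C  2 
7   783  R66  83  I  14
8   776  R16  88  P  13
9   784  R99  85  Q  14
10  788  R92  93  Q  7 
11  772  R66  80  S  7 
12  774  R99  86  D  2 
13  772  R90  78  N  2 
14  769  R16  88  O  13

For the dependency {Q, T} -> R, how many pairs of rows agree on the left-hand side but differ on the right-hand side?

1

(Q=R16, T=13): all 3 rows agree on R — 0 pairs.
(Q=R92, T=7): all 2 rows agree on R — 0 pairs.
(Q=R99, T=14): violating pairs (5,9) — 1 pair.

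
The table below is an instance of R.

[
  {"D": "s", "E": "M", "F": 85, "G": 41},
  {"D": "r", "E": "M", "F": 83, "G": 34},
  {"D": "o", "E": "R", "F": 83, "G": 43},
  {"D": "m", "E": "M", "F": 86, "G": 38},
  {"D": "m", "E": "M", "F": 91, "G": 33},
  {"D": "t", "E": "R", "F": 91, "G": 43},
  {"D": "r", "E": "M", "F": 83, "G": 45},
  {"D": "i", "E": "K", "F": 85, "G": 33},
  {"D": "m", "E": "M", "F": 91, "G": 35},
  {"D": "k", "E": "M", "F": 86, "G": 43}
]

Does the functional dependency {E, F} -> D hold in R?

No

(E=M, F=85): 1 row → D = s ✓
(E=M, F=83): 2 rows → D = r, r ✓
(E=R, F=83): 1 row → D = o ✓
(E=M, F=86): 2 rows → D takes values {m, k} — violation
(E=M, F=91): 2 rows → D = m, m ✓
(E=R, F=91): 1 row → D = t ✓
(E=K, F=85): 1 row → D = i ✓
Two rows agree on {E, F} but differ on D, so {E, F} -> D does not hold.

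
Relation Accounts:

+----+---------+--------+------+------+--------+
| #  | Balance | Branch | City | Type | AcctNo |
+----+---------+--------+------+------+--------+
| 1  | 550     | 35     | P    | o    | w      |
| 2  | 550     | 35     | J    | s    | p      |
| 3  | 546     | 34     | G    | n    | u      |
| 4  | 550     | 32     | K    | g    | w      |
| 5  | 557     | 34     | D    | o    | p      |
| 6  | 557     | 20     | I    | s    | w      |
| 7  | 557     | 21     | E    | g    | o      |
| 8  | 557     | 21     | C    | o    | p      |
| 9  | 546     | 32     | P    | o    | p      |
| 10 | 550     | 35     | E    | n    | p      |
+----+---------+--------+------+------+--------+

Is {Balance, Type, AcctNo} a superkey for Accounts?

No

Rows 5 and 8 have the same {Balance, Type, AcctNo} value (Balance=557, Type=o, AcctNo=p) but are distinct tuples, so {Balance, Type, AcctNo} does not determine every attribute — not a superkey.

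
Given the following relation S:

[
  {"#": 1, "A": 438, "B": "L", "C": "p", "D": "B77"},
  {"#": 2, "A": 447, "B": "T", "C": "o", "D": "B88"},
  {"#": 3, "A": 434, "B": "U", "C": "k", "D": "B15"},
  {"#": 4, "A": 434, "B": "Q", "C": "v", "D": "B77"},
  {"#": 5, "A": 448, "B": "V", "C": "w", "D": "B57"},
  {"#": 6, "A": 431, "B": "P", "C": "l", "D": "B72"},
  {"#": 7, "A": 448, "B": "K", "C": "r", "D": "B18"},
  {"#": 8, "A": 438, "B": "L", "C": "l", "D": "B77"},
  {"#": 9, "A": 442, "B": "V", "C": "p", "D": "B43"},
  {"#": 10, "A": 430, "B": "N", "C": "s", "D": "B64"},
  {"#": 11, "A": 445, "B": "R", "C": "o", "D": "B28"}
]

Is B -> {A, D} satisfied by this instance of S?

B=L: rows 1, 8 → {A,D} = (438, B77), (438, B77) ✓
B=T: row 2 → {A,D} = (447, B88) ✓
B=U: row 3 → {A,D} = (434, B15) ✓
B=Q: row 4 → {A,D} = (434, B77) ✓
B=V: rows 5, 9 → {A,D} takes values {(448, B57), (442, B43)} — violation
B=P: row 6 → {A,D} = (431, B72) ✓
B=K: row 7 → {A,D} = (448, B18) ✓
B=N: row 10 → {A,D} = (430, B64) ✓
B=R: row 11 → {A,D} = (445, B28) ✓
Two rows agree on B but differ on {A, D}, so B -> {A, D} does not hold.

No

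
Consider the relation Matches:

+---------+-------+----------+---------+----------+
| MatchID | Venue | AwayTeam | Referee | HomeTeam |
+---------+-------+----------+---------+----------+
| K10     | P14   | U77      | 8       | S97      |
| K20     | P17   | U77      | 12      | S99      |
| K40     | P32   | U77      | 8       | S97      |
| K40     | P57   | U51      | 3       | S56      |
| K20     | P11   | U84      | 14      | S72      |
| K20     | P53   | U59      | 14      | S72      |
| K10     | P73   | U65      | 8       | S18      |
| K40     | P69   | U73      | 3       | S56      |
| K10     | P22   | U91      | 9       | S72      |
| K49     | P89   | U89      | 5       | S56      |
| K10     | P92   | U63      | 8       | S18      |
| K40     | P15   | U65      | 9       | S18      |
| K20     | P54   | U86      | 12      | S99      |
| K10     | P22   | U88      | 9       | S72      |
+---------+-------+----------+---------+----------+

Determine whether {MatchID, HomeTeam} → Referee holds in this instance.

Yes

(MatchID=K10, HomeTeam=S97): 1 row → Referee = 8 ✓
(MatchID=K20, HomeTeam=S99): 2 rows → Referee = 12, 12 ✓
(MatchID=K40, HomeTeam=S97): 1 row → Referee = 8 ✓
(MatchID=K40, HomeTeam=S56): 2 rows → Referee = 3, 3 ✓
(MatchID=K20, HomeTeam=S72): 2 rows → Referee = 14, 14 ✓
(MatchID=K10, HomeTeam=S18): 2 rows → Referee = 8, 8 ✓
(MatchID=K10, HomeTeam=S72): 2 rows → Referee = 9, 9 ✓
(MatchID=K49, HomeTeam=S56): 1 row → Referee = 5 ✓
(MatchID=K40, HomeTeam=S18): 1 row → Referee = 9 ✓
Every {MatchID, HomeTeam} value is associated with a single Referee value, so {MatchID, HomeTeam} → Referee holds.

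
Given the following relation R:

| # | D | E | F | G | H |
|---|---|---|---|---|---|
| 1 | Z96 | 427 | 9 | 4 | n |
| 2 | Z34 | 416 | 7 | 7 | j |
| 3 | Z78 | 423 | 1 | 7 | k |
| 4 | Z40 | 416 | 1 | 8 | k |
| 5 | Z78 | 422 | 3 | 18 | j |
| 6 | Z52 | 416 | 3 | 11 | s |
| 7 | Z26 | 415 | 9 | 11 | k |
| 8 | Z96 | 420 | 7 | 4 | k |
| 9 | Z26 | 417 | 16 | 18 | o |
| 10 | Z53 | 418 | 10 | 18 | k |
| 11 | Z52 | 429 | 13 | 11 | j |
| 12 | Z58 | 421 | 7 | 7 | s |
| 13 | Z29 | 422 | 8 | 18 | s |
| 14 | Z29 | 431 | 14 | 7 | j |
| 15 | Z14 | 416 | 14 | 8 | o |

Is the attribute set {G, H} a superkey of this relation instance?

Rows 2 and 14 have the same {G, H} value (G=7, H=j) but are distinct tuples, so {G, H} does not determine every attribute — not a superkey.

No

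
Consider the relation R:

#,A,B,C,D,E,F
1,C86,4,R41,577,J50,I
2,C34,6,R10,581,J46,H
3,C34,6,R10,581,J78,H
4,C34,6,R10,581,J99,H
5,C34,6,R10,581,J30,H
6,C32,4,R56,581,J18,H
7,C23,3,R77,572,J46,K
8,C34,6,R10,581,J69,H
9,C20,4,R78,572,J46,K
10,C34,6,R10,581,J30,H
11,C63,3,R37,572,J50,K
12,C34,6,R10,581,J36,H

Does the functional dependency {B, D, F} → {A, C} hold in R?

No

(B=4, D=577, F=I): row 1 → {A,C} = (C86, R41) ✓
(B=6, D=581, F=H): rows 2, 3, 4, 5, 8, 10, 12 → {A,C} = (C34, R10), (C34, R10), (C34, R10), (C34, R10), (C34, R10), (C34, R10), (C34, R10) ✓
(B=4, D=581, F=H): row 6 → {A,C} = (C32, R56) ✓
(B=3, D=572, F=K): rows 7, 11 → {A,C} takes values {(C23, R77), (C63, R37)} — violation
(B=4, D=572, F=K): row 9 → {A,C} = (C20, R78) ✓
Two rows agree on {B, D, F} but differ on {A, C}, so {B, D, F} → {A, C} does not hold.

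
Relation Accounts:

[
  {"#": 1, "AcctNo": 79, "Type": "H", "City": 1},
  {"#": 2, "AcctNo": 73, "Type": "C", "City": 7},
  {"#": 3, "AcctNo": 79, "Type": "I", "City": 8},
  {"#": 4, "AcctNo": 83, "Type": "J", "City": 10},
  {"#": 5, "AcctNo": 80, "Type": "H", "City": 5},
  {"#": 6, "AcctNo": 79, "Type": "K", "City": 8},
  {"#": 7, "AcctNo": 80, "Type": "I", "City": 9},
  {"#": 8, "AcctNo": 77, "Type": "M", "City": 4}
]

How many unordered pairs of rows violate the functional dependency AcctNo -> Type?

AcctNo=79: violating pairs (1,3), (1,6), (3,6) — 3 pairs.
AcctNo=80: violating pairs (5,7) — 1 pair.

4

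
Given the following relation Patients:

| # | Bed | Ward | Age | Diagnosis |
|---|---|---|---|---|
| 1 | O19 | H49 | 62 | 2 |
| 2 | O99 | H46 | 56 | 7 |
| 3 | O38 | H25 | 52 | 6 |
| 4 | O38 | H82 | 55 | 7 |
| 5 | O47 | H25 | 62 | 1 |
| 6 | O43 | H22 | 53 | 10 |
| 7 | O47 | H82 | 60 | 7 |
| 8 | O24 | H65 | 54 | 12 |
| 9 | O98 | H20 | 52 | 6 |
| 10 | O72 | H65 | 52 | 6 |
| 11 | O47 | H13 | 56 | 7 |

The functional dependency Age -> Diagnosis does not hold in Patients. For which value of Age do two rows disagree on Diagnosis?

Age=62: rows 1, 5 → Diagnosis takes values {2, 1} — violation
Age=56: rows 2, 11 → Diagnosis = 7, 7 ✓
Age=52: rows 3, 9, 10 → Diagnosis = 6, 6, 6 ✓
Age=55: row 4 → Diagnosis = 7 ✓
Age=53: row 6 → Diagnosis = 10 ✓
Age=60: row 7 → Diagnosis = 7 ✓
Age=54: row 8 → Diagnosis = 12 ✓
The only Age value with inconsistent Diagnosis is Age=62.

62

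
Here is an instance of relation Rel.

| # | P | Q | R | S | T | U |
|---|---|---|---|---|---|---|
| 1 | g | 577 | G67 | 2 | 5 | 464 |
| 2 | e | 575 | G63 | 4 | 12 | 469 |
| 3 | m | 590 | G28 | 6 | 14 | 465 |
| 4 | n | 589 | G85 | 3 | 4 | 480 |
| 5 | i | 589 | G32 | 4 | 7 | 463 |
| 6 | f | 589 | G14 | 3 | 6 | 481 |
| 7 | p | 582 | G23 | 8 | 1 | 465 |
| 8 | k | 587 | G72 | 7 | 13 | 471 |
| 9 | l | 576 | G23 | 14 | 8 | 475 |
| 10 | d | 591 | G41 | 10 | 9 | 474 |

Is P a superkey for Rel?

Yes

All 10 rows have distinct P values, so P → (all attributes) holds and P is a superkey.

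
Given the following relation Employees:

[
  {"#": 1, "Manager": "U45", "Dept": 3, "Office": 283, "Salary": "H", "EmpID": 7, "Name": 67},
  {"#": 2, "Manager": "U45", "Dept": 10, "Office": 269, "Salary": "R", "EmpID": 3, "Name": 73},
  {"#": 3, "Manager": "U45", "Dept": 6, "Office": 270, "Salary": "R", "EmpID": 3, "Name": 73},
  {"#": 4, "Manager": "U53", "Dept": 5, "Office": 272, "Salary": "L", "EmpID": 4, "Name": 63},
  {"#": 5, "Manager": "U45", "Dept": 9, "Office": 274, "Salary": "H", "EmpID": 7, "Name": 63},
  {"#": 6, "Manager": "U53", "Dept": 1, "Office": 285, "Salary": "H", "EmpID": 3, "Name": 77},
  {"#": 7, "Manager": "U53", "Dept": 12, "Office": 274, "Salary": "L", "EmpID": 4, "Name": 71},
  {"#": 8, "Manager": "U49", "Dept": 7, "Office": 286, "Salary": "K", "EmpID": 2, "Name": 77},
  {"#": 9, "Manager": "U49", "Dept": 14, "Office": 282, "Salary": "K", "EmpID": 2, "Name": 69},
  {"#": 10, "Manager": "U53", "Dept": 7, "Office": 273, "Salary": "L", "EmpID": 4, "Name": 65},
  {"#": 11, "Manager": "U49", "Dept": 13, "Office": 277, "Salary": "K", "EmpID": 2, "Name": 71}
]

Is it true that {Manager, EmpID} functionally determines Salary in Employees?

(Manager=U45, EmpID=7): rows 1, 5 → Salary = H, H ✓
(Manager=U45, EmpID=3): rows 2, 3 → Salary = R, R ✓
(Manager=U53, EmpID=4): rows 4, 7, 10 → Salary = L, L, L ✓
(Manager=U53, EmpID=3): row 6 → Salary = H ✓
(Manager=U49, EmpID=2): rows 8, 9, 11 → Salary = K, K, K ✓
Every {Manager, EmpID} value is associated with a single Salary value, so {Manager, EmpID} -> Salary holds.

Yes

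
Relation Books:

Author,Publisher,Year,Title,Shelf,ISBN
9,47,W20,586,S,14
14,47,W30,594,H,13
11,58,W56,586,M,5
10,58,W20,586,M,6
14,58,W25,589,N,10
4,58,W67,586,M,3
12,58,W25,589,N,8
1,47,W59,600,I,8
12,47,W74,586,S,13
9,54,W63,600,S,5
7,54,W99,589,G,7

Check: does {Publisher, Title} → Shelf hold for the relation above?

Yes

(Publisher=47, Title=586): 2 rows → Shelf = S, S ✓
(Publisher=47, Title=594): 1 row → Shelf = H ✓
(Publisher=58, Title=586): 3 rows → Shelf = M, M, M ✓
(Publisher=58, Title=589): 2 rows → Shelf = N, N ✓
(Publisher=47, Title=600): 1 row → Shelf = I ✓
(Publisher=54, Title=600): 1 row → Shelf = S ✓
(Publisher=54, Title=589): 1 row → Shelf = G ✓
Every {Publisher, Title} value is associated with a single Shelf value, so {Publisher, Title} → Shelf holds.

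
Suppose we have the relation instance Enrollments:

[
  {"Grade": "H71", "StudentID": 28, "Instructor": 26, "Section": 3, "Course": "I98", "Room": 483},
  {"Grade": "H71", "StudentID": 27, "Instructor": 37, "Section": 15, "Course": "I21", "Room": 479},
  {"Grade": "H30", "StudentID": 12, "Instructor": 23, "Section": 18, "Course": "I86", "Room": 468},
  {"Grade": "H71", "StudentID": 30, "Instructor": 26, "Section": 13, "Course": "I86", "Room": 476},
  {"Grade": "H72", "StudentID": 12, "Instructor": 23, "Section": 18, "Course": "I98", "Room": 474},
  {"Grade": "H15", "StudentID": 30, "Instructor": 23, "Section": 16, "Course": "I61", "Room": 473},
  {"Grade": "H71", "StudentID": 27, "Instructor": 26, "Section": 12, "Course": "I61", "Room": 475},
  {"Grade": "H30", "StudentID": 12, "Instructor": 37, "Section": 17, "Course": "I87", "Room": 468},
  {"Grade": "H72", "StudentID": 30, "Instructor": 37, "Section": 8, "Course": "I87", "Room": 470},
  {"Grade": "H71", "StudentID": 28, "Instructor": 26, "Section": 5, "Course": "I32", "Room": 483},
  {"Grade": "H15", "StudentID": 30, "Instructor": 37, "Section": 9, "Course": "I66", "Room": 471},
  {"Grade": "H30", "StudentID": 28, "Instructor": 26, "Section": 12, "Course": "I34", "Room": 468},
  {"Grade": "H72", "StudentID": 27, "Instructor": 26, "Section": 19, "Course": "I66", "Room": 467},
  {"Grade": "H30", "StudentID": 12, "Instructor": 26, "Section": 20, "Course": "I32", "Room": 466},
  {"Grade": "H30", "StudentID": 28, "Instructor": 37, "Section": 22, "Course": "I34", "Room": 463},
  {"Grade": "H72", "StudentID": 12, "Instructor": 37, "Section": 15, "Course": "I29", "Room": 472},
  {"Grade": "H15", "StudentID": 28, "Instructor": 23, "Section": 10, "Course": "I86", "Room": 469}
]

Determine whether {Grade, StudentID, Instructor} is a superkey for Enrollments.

No

Two distinct rows share (Grade=H71, StudentID=28, Instructor=26), so {Grade, StudentID, Instructor} does not determine every attribute — not a superkey.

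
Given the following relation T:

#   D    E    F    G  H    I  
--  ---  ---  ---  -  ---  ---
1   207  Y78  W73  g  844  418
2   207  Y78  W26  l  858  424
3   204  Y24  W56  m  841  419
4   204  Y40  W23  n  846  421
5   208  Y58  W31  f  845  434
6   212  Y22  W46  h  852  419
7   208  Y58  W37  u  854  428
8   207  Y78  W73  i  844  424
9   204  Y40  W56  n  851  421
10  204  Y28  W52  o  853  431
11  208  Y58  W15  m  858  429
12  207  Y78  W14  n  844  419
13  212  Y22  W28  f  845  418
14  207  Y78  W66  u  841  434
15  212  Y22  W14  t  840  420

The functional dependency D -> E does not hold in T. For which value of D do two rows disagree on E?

D=207: rows 1, 2, 8, 12, 14 → E = Y78, Y78, Y78, Y78, Y78 ✓
D=204: rows 3, 4, 9, 10 → E takes values {Y24, Y40, Y28} — violation
D=208: rows 5, 7, 11 → E = Y58, Y58, Y58 ✓
D=212: rows 6, 13, 15 → E = Y22, Y22, Y22 ✓
The only D value with inconsistent E is D=204.

204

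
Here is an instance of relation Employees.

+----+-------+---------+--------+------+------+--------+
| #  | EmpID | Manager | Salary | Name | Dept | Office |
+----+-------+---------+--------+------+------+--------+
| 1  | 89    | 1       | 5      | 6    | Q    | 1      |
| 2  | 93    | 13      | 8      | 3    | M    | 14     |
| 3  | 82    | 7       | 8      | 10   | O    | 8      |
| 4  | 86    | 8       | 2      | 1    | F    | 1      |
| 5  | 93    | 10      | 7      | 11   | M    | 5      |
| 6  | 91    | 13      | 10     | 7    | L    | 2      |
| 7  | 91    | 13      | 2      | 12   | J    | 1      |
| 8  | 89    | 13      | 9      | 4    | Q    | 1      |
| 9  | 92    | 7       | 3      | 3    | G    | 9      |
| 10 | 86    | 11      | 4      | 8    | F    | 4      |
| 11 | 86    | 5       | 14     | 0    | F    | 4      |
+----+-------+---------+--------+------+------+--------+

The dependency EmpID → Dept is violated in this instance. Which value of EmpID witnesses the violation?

91

EmpID=89: rows 1, 8 → Dept = Q, Q ✓
EmpID=93: rows 2, 5 → Dept = M, M ✓
EmpID=82: row 3 → Dept = O ✓
EmpID=86: rows 4, 10, 11 → Dept = F, F, F ✓
EmpID=91: rows 6, 7 → Dept takes values {L, J} — violation
EmpID=92: row 9 → Dept = G ✓
The only EmpID value with inconsistent Dept is EmpID=91.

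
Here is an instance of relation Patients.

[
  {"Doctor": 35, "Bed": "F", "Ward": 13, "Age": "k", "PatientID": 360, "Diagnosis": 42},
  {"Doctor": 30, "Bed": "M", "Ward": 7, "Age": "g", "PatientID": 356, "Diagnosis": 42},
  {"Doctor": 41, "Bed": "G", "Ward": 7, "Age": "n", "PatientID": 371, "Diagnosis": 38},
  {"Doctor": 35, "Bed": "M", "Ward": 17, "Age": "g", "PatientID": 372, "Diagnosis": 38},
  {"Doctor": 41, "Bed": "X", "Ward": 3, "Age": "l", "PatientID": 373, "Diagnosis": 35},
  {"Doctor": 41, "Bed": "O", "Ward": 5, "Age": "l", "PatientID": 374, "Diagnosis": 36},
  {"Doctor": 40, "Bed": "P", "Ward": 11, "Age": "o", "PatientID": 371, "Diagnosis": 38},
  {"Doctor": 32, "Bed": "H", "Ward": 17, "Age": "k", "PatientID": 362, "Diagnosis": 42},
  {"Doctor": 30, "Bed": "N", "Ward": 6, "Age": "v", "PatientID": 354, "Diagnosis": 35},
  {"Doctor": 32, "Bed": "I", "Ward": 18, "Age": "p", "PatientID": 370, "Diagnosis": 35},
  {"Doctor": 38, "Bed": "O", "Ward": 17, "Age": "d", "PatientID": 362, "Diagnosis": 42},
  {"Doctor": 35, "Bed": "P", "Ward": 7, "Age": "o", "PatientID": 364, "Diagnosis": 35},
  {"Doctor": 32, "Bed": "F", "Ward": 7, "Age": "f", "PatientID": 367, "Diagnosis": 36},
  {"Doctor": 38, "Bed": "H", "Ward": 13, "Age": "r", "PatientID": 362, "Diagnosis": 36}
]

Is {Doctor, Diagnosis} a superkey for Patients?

All 14 rows have distinct {Doctor, Diagnosis} values, so {Doctor, Diagnosis} → (all attributes) holds and {Doctor, Diagnosis} is a superkey.

Yes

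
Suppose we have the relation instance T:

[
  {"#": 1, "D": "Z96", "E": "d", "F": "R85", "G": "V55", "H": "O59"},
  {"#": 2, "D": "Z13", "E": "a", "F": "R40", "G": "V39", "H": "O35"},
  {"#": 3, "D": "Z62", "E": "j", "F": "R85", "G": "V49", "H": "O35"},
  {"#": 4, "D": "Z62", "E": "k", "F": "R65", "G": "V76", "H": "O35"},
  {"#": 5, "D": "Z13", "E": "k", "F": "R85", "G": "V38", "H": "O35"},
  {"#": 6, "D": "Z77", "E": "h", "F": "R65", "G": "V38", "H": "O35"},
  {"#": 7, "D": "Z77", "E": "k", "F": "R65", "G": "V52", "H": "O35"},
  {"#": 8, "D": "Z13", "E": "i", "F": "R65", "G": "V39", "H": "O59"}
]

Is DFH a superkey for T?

No

Rows 6 and 7 have the same DFH value (D=Z77, F=R65, H=O35) but are distinct tuples, so DFH does not determine every attribute — not a superkey.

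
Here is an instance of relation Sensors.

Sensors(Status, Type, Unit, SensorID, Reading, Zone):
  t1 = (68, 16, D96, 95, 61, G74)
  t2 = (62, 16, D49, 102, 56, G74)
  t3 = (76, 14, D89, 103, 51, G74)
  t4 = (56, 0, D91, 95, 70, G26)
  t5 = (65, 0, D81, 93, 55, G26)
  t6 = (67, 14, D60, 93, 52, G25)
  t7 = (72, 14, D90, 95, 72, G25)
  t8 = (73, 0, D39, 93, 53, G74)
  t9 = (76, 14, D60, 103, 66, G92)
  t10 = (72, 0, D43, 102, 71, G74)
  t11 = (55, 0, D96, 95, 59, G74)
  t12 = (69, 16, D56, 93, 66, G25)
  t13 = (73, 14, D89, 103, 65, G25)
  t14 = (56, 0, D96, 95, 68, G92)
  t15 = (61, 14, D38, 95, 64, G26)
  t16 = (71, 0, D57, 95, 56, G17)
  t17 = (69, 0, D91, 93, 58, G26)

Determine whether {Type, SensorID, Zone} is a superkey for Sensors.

Rows 5 and 17 have the same {Type, SensorID, Zone} value (Type=0, SensorID=93, Zone=G26) but are distinct tuples, so {Type, SensorID, Zone} does not determine every attribute — not a superkey.

No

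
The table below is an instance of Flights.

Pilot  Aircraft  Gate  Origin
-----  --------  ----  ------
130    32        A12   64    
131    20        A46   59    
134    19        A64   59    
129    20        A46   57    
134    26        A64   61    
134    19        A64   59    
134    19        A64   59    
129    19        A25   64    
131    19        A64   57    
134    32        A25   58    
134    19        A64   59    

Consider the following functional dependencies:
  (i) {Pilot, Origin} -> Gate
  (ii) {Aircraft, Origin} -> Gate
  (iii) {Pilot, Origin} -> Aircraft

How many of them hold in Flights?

3

(i) {Pilot, Origin} -> Gate: every LHS value maps to a single RHS value — holds.
(ii) {Aircraft, Origin} -> Gate: every LHS value maps to a single RHS value — holds.
(iii) {Pilot, Origin} -> Aircraft: every LHS value maps to a single RHS value — holds.
3 of the 3 dependencies hold.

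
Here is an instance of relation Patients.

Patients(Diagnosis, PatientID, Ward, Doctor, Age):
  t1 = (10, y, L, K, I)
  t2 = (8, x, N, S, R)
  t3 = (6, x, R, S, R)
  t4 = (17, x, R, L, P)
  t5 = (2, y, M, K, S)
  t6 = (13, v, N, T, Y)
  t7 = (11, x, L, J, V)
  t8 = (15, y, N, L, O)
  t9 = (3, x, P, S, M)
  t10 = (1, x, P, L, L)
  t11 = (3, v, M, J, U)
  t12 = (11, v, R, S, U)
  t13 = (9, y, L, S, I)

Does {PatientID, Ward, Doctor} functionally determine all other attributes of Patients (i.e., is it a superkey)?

Yes

All 13 rows have distinct {PatientID, Ward, Doctor} values, so {PatientID, Ward, Doctor} → (all attributes) holds and {PatientID, Ward, Doctor} is a superkey.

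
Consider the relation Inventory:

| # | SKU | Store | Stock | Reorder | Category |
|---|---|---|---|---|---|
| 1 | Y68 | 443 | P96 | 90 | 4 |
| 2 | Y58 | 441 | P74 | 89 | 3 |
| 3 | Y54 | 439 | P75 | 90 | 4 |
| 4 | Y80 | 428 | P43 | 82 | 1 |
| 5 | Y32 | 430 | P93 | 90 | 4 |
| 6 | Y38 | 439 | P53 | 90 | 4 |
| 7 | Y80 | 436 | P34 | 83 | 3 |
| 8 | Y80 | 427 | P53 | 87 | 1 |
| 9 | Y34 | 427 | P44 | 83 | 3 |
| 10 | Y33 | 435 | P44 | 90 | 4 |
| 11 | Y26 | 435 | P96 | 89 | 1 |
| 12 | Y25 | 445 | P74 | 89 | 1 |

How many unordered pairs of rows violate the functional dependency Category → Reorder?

Category=4: all 5 rows agree on Reorder — 0 pairs.
Category=3: violating pairs (2,7), (2,9) — 2 pairs.
Category=1: violating pairs (4,8), (4,11), (4,12), (8,11), (8,12) — 5 pairs.

7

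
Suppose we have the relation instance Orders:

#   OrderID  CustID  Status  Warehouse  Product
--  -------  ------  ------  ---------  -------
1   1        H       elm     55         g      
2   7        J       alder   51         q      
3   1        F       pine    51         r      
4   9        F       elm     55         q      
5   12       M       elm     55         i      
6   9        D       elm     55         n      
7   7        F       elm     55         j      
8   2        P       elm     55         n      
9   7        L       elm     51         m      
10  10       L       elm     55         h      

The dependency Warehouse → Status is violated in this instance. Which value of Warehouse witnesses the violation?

51

Warehouse=55: rows 1, 4, 5, 6, 7, 8, 10 → Status = elm, elm, elm, elm, elm, elm, elm ✓
Warehouse=51: rows 2, 3, 9 → Status takes values {alder, pine, elm} — violation
The only Warehouse value with inconsistent Status is Warehouse=51.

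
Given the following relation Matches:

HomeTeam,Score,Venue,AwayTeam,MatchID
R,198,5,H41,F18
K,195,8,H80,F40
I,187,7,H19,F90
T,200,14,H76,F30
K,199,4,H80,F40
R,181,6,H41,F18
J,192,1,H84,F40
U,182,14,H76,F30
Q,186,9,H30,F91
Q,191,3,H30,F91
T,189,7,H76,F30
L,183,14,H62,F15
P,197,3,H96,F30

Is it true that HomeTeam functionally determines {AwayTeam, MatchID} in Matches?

HomeTeam=R: 2 rows → {AwayTeam,MatchID} = (H41, F18), (H41, F18) ✓
HomeTeam=K: 2 rows → {AwayTeam,MatchID} = (H80, F40), (H80, F40) ✓
HomeTeam=I: 1 row → {AwayTeam,MatchID} = (H19, F90) ✓
HomeTeam=T: 2 rows → {AwayTeam,MatchID} = (H76, F30), (H76, F30) ✓
HomeTeam=J: 1 row → {AwayTeam,MatchID} = (H84, F40) ✓
HomeTeam=U: 1 row → {AwayTeam,MatchID} = (H76, F30) ✓
HomeTeam=Q: 2 rows → {AwayTeam,MatchID} = (H30, F91), (H30, F91) ✓
HomeTeam=L: 1 row → {AwayTeam,MatchID} = (H62, F15) ✓
HomeTeam=P: 1 row → {AwayTeam,MatchID} = (H96, F30) ✓
Every HomeTeam value is associated with a single {AwayTeam, MatchID} value, so HomeTeam -> {AwayTeam, MatchID} holds.

Yes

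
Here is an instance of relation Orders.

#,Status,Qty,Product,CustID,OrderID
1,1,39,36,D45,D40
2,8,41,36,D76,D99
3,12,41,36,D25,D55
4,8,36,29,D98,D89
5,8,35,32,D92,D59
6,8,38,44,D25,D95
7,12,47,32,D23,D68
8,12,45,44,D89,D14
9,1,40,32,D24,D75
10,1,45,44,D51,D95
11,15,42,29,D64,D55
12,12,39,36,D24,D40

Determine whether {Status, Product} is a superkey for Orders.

Rows 3 and 12 have the same {Status, Product} value (Status=12, Product=36) but are distinct tuples, so {Status, Product} does not determine every attribute — not a superkey.

No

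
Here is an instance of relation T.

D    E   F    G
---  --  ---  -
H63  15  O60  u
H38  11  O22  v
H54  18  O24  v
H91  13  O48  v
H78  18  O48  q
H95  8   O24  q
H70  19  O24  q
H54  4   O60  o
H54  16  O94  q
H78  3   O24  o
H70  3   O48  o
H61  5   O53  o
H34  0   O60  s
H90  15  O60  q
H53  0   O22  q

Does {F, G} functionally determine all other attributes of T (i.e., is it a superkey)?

Two distinct rows share (F=O24, G=q), so {F, G} does not determine every attribute — not a superkey.

No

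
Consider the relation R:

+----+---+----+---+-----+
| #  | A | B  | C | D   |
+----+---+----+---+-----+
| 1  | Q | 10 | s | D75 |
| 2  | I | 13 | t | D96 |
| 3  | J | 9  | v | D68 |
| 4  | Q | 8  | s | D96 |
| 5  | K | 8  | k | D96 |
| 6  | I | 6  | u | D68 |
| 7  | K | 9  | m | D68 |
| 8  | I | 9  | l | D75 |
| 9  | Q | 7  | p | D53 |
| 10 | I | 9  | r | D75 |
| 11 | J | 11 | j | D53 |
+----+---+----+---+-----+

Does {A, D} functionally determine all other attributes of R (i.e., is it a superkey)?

No

Rows 8 and 10 have the same {A, D} value (A=I, D=D75) but are distinct tuples, so {A, D} does not determine every attribute — not a superkey.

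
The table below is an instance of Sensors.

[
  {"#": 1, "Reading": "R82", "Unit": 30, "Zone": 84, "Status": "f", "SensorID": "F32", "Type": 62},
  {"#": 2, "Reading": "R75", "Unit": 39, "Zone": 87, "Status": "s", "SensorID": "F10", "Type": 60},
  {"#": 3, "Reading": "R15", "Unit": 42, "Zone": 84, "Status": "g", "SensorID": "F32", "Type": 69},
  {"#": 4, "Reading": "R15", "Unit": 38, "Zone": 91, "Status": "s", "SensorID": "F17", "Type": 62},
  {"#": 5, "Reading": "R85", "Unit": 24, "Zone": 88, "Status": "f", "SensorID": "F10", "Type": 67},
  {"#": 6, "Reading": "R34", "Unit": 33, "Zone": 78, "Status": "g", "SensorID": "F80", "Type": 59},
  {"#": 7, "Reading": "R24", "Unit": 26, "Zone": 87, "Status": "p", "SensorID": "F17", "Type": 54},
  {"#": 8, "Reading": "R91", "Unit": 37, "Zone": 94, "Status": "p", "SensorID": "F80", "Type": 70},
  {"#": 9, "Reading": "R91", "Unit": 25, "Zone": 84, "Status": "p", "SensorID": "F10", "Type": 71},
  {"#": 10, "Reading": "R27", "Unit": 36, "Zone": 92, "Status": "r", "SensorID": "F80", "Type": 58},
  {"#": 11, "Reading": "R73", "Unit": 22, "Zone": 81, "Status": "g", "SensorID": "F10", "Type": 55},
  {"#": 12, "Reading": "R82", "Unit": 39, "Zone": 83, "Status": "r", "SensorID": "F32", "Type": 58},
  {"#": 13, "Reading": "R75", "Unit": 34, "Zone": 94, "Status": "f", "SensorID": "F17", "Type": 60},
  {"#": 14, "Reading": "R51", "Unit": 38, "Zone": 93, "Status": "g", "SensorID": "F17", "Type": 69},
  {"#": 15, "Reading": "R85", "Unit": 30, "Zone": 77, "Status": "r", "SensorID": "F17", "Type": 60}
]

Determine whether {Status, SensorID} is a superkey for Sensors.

All 15 rows have distinct {Status, SensorID} values, so {Status, SensorID} → (all attributes) holds and {Status, SensorID} is a superkey.

Yes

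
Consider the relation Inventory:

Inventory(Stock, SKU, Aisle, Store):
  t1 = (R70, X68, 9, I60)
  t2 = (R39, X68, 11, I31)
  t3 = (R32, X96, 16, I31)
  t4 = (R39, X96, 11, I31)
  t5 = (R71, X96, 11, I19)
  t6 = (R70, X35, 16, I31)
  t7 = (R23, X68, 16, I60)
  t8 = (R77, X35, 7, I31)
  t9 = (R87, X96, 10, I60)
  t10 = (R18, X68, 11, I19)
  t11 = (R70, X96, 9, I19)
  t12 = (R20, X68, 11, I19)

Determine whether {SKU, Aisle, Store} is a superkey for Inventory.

Rows 10 and 12 have the same {SKU, Aisle, Store} value (SKU=X68, Aisle=11, Store=I19) but are distinct tuples, so {SKU, Aisle, Store} does not determine every attribute — not a superkey.

No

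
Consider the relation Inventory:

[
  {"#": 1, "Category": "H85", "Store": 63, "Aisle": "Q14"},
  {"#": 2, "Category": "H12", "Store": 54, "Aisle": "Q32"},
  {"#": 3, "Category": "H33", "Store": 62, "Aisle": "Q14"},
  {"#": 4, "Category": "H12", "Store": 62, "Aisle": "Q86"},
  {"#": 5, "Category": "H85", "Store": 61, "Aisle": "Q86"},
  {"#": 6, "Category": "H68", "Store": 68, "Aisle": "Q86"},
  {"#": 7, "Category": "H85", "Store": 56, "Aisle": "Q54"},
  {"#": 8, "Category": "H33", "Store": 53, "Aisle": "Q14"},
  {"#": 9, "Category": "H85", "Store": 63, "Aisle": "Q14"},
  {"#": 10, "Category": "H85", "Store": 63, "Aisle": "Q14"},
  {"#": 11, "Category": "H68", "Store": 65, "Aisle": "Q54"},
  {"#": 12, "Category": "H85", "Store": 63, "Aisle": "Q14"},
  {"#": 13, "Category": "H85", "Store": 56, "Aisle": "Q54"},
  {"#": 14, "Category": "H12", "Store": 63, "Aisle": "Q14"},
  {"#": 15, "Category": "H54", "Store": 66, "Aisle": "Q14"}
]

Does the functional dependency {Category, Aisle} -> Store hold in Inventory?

No

(Category=H85, Aisle=Q14): rows 1, 9, 10, 12 → Store = 63, 63, 63, 63 ✓
(Category=H12, Aisle=Q32): row 2 → Store = 54 ✓
(Category=H33, Aisle=Q14): rows 3, 8 → Store takes values {62, 53} — violation
(Category=H12, Aisle=Q86): row 4 → Store = 62 ✓
(Category=H85, Aisle=Q86): row 5 → Store = 61 ✓
(Category=H68, Aisle=Q86): row 6 → Store = 68 ✓
(Category=H85, Aisle=Q54): rows 7, 13 → Store = 56, 56 ✓
(Category=H68, Aisle=Q54): row 11 → Store = 65 ✓
(Category=H12, Aisle=Q14): row 14 → Store = 63 ✓
(Category=H54, Aisle=Q14): row 15 → Store = 66 ✓
Two rows agree on {Category, Aisle} but differ on Store, so {Category, Aisle} -> Store does not hold.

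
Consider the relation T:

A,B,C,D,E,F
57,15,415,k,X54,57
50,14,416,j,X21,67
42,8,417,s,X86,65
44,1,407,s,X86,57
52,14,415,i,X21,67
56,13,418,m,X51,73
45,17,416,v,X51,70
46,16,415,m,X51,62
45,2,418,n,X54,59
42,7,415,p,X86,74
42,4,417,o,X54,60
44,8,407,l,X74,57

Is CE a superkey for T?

All 12 rows have distinct CE values, so CE → (all attributes) holds and CE is a superkey.

Yes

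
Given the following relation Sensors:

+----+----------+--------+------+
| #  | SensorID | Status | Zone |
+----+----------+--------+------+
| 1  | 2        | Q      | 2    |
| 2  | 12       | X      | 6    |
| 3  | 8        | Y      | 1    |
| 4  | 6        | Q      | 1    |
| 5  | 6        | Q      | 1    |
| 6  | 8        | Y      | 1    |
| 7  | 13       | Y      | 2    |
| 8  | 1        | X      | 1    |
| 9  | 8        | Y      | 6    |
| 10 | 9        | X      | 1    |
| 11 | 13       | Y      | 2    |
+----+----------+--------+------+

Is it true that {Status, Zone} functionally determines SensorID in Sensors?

No

(Status=Q, Zone=2): row 1 → SensorID = 2 ✓
(Status=X, Zone=6): row 2 → SensorID = 12 ✓
(Status=Y, Zone=1): rows 3, 6 → SensorID = 8, 8 ✓
(Status=Q, Zone=1): rows 4, 5 → SensorID = 6, 6 ✓
(Status=Y, Zone=2): rows 7, 11 → SensorID = 13, 13 ✓
(Status=X, Zone=1): rows 8, 10 → SensorID takes values {1, 9} — violation
(Status=Y, Zone=6): row 9 → SensorID = 8 ✓
Two rows agree on {Status, Zone} but differ on SensorID, so {Status, Zone} → SensorID does not hold.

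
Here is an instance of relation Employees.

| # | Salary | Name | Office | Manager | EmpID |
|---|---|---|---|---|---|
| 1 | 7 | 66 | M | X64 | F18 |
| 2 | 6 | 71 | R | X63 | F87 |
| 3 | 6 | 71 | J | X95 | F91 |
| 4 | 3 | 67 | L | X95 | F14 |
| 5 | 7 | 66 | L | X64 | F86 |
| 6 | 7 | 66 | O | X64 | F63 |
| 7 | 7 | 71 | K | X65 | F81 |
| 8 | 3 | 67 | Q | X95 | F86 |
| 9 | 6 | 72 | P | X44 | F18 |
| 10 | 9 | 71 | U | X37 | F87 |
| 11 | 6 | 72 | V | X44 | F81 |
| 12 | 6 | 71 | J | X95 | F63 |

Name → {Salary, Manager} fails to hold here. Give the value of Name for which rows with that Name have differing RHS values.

Name=66: rows 1, 5, 6 → {Salary,Manager} = (7, X64), (7, X64), (7, X64) ✓
Name=71: rows 2, 3, 7, 10, 12 → {Salary,Manager} takes values {(6, X63), (6, X95), (7, X65), (9, X37)} — violation
Name=67: rows 4, 8 → {Salary,Manager} = (3, X95), (3, X95) ✓
Name=72: rows 9, 11 → {Salary,Manager} = (6, X44), (6, X44) ✓
The only Name value with inconsistent RHS is Name=71.

71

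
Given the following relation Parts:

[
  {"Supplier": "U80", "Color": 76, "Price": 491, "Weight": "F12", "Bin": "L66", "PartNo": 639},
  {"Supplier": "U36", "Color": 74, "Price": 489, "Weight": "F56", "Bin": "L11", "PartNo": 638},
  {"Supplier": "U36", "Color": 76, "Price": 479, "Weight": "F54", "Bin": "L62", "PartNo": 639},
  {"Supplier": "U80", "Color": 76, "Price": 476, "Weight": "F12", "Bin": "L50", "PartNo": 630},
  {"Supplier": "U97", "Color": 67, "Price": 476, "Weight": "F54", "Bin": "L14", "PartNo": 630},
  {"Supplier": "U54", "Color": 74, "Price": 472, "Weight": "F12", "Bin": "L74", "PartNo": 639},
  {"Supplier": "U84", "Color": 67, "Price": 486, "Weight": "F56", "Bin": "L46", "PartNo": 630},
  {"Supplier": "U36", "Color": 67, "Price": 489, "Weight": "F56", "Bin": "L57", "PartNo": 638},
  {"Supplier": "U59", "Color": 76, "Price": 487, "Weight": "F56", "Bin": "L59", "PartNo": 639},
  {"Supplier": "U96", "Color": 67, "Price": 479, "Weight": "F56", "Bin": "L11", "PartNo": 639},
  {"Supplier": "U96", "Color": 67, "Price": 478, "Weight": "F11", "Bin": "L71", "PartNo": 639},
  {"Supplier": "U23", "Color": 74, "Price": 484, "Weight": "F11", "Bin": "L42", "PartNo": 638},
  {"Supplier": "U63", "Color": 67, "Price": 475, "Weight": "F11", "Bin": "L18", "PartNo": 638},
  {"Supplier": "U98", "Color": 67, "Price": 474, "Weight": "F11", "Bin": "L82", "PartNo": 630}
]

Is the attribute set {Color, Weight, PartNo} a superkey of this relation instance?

Yes

All 14 rows have distinct {Color, Weight, PartNo} values, so {Color, Weight, PartNo} → (all attributes) holds and {Color, Weight, PartNo} is a superkey.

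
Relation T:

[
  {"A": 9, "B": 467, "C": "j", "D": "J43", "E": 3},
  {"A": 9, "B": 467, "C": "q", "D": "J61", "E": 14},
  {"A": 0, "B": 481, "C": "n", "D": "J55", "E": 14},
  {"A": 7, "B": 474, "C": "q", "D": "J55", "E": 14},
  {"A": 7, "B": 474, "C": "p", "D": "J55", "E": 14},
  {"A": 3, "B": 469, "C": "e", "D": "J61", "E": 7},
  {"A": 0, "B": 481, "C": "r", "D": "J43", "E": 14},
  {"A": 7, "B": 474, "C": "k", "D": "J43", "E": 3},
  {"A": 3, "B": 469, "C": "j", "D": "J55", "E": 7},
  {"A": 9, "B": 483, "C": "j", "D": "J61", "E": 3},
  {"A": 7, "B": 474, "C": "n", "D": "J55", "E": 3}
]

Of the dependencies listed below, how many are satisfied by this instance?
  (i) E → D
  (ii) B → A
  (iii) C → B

1

(i) E → D: E=3: 4 rows → D takes values {J43, J61, J55} — violation; E=14: 5 rows → D takes values {J61, J55, J43} — violation; E=7: 2 rows → D takes values {J61, J55} — violation — fails.
(ii) B → A: every LHS value maps to a single RHS value — holds.
(iii) C → B: C=j: 3 rows → B takes values {467, 469, 483} — violation; C=q: 2 rows → B takes values {467, 474} — violation; C=n: 2 rows → B takes values {481, 474} — violation — fails.
1 of the 3 dependencies holds.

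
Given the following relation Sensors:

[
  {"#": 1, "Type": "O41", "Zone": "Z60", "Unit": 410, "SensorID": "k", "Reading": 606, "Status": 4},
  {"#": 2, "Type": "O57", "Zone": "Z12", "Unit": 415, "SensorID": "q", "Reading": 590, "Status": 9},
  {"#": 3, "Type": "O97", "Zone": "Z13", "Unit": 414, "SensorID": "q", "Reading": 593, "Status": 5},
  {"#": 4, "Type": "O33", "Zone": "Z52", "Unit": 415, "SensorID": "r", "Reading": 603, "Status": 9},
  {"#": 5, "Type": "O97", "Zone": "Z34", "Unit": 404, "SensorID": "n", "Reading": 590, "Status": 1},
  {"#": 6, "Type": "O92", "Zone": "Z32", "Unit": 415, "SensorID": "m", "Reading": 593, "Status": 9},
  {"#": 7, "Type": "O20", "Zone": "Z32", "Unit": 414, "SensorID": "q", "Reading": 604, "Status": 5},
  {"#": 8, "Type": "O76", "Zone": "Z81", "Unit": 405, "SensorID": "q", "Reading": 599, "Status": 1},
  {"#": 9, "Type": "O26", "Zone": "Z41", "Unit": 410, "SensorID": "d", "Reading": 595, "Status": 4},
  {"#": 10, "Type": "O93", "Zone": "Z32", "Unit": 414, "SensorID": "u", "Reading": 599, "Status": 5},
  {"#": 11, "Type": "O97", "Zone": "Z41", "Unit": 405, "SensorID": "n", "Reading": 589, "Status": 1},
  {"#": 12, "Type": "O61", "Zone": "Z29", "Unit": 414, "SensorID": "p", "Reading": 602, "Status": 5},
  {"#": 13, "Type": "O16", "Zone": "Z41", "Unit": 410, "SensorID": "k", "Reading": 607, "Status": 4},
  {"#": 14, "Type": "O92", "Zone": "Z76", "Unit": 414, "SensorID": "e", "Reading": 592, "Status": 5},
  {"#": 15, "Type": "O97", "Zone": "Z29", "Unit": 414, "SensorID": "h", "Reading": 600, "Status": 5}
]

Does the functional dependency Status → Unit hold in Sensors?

Status=4: rows 1, 9, 13 → Unit = 410, 410, 410 ✓
Status=9: rows 2, 4, 6 → Unit = 415, 415, 415 ✓
Status=5: rows 3, 7, 10, 12, 14, 15 → Unit = 414, 414, 414, 414, 414, 414 ✓
Status=1: rows 5, 8, 11 → Unit takes values {404, 405} — violation
Two rows agree on Status but differ on Unit, so Status → Unit does not hold.

No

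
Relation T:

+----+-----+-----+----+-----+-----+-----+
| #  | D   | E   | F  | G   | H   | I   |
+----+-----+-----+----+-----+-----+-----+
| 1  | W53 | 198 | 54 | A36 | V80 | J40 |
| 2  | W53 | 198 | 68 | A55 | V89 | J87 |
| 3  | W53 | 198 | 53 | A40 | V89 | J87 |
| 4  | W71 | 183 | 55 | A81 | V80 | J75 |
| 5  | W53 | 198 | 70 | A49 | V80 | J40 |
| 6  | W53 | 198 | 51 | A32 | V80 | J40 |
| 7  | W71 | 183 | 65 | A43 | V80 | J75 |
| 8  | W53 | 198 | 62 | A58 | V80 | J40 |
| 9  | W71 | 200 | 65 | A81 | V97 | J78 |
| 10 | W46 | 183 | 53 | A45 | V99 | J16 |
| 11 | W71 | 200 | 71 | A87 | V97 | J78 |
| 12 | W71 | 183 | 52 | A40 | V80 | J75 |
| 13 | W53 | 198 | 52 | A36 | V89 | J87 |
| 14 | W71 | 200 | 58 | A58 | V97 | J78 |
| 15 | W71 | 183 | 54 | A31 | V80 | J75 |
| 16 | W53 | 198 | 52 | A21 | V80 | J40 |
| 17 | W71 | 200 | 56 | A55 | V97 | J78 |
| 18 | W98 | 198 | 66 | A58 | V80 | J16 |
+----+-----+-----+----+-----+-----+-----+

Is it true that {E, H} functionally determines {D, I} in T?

No

(E=198, H=V80): rows 1, 5, 6, 8, 16, 18 → {D,I} takes values {(W53, J40), (W98, J16)} — violation
(E=198, H=V89): rows 2, 3, 13 → {D,I} = (W53, J87), (W53, J87), (W53, J87) ✓
(E=183, H=V80): rows 4, 7, 12, 15 → {D,I} = (W71, J75), (W71, J75), (W71, J75), (W71, J75) ✓
(E=200, H=V97): rows 9, 11, 14, 17 → {D,I} = (W71, J78), (W71, J78), (W71, J78), (W71, J78) ✓
(E=183, H=V99): row 10 → {D,I} = (W46, J16) ✓
Two rows agree on {E, H} but differ on {D, I}, so {E, H} -> {D, I} does not hold.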